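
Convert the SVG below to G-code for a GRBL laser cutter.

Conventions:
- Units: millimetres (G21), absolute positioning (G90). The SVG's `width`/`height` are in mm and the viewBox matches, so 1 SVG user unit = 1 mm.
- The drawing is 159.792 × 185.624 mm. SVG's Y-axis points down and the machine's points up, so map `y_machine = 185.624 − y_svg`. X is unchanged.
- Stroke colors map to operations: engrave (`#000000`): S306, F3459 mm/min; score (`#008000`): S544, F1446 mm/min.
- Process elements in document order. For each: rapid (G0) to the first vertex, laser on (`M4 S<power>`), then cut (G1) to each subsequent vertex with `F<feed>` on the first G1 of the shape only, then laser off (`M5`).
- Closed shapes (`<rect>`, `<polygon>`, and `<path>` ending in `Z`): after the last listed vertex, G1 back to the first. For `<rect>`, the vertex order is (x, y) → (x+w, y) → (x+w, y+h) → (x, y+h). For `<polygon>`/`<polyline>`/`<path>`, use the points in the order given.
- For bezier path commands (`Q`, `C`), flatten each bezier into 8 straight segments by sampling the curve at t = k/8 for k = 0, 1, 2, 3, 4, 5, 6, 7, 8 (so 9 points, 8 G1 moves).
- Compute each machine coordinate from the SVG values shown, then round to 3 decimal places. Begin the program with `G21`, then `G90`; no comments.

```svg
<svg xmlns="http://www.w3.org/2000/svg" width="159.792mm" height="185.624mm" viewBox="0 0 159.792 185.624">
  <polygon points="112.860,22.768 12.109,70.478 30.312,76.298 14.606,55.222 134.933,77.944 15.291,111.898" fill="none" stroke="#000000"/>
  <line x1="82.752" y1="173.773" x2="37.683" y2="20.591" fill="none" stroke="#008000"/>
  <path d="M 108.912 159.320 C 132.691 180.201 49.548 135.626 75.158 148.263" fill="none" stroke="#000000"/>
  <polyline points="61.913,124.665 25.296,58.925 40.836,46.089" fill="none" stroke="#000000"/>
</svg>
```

G21
G90
G0 X112.860 Y162.856
M4 S306
G1 X12.109 Y115.146 F3459
G1 X30.312 Y109.326
G1 X14.606 Y130.402
G1 X134.933 Y107.680
G1 X15.291 Y73.726
G1 X112.860 Y162.856
M5
G0 X82.752 Y11.851
M4 S544
G1 X37.683 Y165.033 F1446
M5
G0 X108.912 Y26.304
M4 S306
G1 X113.238 Y21.302 F3459
G1 X110.068 Y21.000
G1 X101.929 Y23.958
G1 X91.348 Y28.741
G1 X80.853 Y33.910
G1 X72.972 Y38.028
G1 X70.231 Y39.658
G1 X75.158 Y37.361
M5
G0 X61.913 Y60.959
M4 S306
G1 X25.296 Y126.699 F3459
G1 X40.836 Y139.535
M5

1 u = 1 mm; y_m = 185.624 − y.

[1] `<polygon>` closed polygon, #000000→engrave S306 F3459: (112.860,162.856) → (12.109,115.146) → (30.312,109.326) → (14.606,130.402) → (134.933,107.680) → (15.291,73.726) → (112.860,162.856) (closed)

[2] `<line>` line segment, #008000→score S544 F1446: (82.752,11.851) → (37.683,165.033)

[3] `<path>` cubic bezier, #000000→engrave S306 F3459: (108.912,26.304) → (113.238,21.302) → (110.068,21.000) → (101.929,23.958) → (91.348,28.741) → (80.853,33.910) → (72.972,38.028) → (70.231,39.658) → (75.158,37.361)

[4] `<polyline>` open polyline, #000000→engrave S306 F3459: (61.913,60.959) → (25.296,126.699) → (40.836,139.535)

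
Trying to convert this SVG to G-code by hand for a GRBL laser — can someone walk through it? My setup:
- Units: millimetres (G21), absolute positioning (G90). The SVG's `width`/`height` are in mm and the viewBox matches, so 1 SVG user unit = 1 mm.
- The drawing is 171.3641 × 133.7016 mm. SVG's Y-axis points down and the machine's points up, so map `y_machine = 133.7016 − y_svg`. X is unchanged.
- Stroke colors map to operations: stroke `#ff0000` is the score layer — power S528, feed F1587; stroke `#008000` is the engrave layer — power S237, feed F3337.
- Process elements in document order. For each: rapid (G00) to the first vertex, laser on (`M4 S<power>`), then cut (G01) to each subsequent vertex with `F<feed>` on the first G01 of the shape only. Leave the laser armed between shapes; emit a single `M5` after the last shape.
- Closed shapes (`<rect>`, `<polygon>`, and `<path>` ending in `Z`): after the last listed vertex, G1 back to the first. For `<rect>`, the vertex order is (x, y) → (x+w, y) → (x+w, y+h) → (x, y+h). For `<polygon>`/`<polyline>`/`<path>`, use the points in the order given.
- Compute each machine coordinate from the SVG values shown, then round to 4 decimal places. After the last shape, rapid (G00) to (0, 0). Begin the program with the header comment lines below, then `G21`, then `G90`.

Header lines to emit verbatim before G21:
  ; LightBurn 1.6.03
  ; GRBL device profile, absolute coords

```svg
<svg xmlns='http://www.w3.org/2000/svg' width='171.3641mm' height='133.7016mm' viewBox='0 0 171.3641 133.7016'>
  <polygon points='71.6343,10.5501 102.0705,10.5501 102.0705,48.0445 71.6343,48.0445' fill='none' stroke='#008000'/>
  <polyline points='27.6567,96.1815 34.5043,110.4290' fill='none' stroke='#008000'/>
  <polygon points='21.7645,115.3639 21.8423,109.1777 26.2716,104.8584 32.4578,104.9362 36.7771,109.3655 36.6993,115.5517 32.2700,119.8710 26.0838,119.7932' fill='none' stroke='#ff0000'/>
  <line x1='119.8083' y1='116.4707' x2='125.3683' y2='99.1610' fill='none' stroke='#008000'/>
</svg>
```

viewBox `0 0 171.3641 133.7016` with mm width/height → 1 unit = 1 mm. Flip: y_m = 133.7016 − y_svg.

**Shape 1** — `<polygon>` rectangle, stroke `#008000` → engrave (S237, F3337). Machine vertices: (71.6343,123.1515) → (102.0705,123.1515) → (102.0705,85.6571) → (71.6343,85.6571) → (71.6343,123.1515). Closed: final G1 returns to the first vertex.

**Shape 2** — `<polyline>` line segment, stroke `#008000` → engrave (S237, F3337). Machine vertices: (27.6567,37.5201) → (34.5043,23.2726). Open path.

**Shape 3** — `<polygon>` regular polygon, stroke `#ff0000` → score (S528, F1587). Machine vertices: (21.7645,18.3377) → (21.8423,24.5239) → (26.2716,28.8432) → (32.4578,28.7654) → (36.7771,24.3361) → (36.6993,18.1499) → (32.2700,13.8306) → (26.0838,13.9084) → (21.7645,18.3377). Closed: final G1 returns to the first vertex.

**Shape 4** — `<line>` line segment, stroke `#008000` → engrave (S237, F3337). Machine vertices: (119.8083,17.2309) → (125.3683,34.5406). Open path.

; LightBurn 1.6.03
; GRBL device profile, absolute coords
G21
G90
G00 X71.6343 Y123.1515
M4 S237
G01 X102.0705 Y123.1515 F3337
G01 X102.0705 Y85.6571
G01 X71.6343 Y85.6571
G01 X71.6343 Y123.1515
G00 X27.6567 Y37.5201
M4 S237
G01 X34.5043 Y23.2726 F3337
G00 X21.7645 Y18.3377
M4 S528
G01 X21.8423 Y24.5239 F1587
G01 X26.2716 Y28.8432
G01 X32.4578 Y28.7654
G01 X36.7771 Y24.3361
G01 X36.6993 Y18.1499
G01 X32.2700 Y13.8306
G01 X26.0838 Y13.9084
G01 X21.7645 Y18.3377
G00 X119.8083 Y17.2309
M4 S237
G01 X125.3683 Y34.5406 F3337
M5
G00 X0.0000 Y0.0000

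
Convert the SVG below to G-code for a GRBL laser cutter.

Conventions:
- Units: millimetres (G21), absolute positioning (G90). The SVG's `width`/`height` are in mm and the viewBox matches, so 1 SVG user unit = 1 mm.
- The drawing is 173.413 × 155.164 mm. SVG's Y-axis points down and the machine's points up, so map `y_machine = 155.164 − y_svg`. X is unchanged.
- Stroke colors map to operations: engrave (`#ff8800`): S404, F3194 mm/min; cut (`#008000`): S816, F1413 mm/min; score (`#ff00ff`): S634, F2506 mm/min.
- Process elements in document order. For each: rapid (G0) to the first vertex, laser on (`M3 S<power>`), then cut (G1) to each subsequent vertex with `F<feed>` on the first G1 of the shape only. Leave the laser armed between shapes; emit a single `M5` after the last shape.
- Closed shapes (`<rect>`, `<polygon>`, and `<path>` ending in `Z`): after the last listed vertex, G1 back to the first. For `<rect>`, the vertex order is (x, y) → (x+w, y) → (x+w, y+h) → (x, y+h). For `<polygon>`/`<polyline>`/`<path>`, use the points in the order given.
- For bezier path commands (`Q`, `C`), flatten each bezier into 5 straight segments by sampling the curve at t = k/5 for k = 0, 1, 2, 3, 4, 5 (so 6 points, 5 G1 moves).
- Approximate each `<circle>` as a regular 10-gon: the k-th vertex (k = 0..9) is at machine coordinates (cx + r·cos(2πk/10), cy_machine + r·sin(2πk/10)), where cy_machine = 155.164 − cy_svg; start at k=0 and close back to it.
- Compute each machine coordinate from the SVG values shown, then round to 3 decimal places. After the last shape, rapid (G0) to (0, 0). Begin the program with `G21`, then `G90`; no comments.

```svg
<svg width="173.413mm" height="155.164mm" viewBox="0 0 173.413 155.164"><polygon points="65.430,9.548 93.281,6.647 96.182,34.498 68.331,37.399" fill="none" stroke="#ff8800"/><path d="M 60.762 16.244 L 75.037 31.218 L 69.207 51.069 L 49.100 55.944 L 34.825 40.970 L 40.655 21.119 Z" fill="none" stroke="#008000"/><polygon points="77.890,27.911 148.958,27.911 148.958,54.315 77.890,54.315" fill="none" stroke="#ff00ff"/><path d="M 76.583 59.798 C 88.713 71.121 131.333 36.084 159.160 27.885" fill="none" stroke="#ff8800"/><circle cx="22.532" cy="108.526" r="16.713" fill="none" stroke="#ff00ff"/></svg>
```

G21
G90
G0 X65.430 Y145.616
M3 S404
G1 X93.281 Y148.517 F3194
G1 X96.182 Y120.666
G1 X68.331 Y117.765
G1 X65.430 Y145.616
G0 X60.762 Y138.920
M3 S816
G1 X75.037 Y123.946 F1413
G1 X69.207 Y104.095
G1 X49.100 Y99.220
G1 X34.825 Y114.194
G1 X40.655 Y134.045
G1 X60.762 Y138.920
G0 X77.890 Y127.253
M3 S634
G1 X148.958 Y127.253 F2506
G1 X148.958 Y100.849
G1 X77.890 Y100.849
G1 X77.890 Y127.253
G0 X76.583 Y95.366
M3 S404
G1 X87.158 Y93.550 F3194
G1 X102.876 Y99.347
G1 X121.565 Y109.243
G1 X141.051 Y119.725
G1 X159.160 Y127.279
G0 X39.245 Y46.638
M3 S634
G1 X36.053 Y56.462 F2506
G1 X27.697 Y62.533
G1 X17.367 Y62.533
G1 X9.011 Y56.462
G1 X5.819 Y46.638
G1 X9.011 Y36.814
G1 X17.367 Y30.743
G1 X27.697 Y30.743
G1 X36.053 Y36.814
G1 X39.245 Y46.638
M5
G0 X0.000 Y0.000

viewBox `0 0 173.413 155.164` with mm width/height → 1 unit = 1 mm. Flip: y_m = 155.164 − y_svg.

**Shape 1** — `<polygon>` regular polygon, stroke `#ff8800` → engrave (S404, F3194). Machine vertices: (65.430,145.616) → (93.281,148.517) → (96.182,120.666) → (68.331,117.765) → (65.430,145.616). Closed: final G1 returns to the first vertex.

**Shape 2** — `<path>` regular polygon, stroke `#008000` → cut (S816, F1413). Machine vertices: (60.762,138.920) → (75.037,123.946) → (69.207,104.095) → (49.100,99.220) → (34.825,114.194) → (40.655,134.045) → (60.762,138.920). Closed: final G1 returns to the first vertex.

**Shape 3** — `<polygon>` rectangle, stroke `#ff00ff` → score (S634, F2506). Machine vertices: (77.890,127.253) → (148.958,127.253) → (148.958,100.849) → (77.890,100.849) → (77.890,127.253). Closed: final G1 returns to the first vertex.

**Shape 4** — `<path>` cubic bezier, stroke `#ff8800` → engrave (S404, F3194). Control points (SVG): P0=(76.583,59.798), P1=(88.713,71.121), P2=(131.333,36.084), P3=(159.160,27.885); sampled at t=k/5. Machine vertices: (76.583,95.366) → (87.158,93.550) → (102.876,99.347) → (121.565,109.243) → (141.051,119.725) → (159.160,127.279). Open path.

**Shape 5** — `<circle>` circle, stroke `#ff00ff` → score (S634, F2506). Machine vertices: (39.245,46.638) → (36.053,56.462) → (27.697,62.533) → (17.367,62.533) → (9.011,56.462) → (5.819,46.638) → (9.011,36.814) → (17.367,30.743) → (27.697,30.743) → (36.053,36.814) → (39.245,46.638). Closed: final G1 returns to the first vertex.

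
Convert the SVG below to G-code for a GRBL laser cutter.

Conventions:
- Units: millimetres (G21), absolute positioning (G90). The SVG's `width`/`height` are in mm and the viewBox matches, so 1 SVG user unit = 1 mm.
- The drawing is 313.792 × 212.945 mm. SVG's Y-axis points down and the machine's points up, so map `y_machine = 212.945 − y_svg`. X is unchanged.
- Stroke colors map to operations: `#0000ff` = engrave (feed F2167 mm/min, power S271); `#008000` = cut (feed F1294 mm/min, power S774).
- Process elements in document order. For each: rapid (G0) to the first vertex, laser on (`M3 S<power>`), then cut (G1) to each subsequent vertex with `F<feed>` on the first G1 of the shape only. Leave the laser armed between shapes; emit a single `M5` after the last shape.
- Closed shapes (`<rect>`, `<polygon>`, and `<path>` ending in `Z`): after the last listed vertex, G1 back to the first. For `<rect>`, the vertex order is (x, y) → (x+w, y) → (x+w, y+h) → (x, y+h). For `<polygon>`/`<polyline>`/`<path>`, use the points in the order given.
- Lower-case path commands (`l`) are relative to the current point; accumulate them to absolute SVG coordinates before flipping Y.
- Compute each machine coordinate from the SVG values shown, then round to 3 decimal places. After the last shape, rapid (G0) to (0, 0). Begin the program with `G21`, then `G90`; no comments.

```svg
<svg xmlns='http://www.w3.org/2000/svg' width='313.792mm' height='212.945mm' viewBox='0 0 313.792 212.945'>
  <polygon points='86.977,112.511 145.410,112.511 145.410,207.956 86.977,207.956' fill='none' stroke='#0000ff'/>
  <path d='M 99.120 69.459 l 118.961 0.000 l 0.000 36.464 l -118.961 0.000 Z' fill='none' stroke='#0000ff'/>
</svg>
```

G21
G90
G0 X86.977 Y100.434
M3 S271
G1 X145.410 Y100.434 F2167
G1 X145.410 Y4.989
G1 X86.977 Y4.989
G1 X86.977 Y100.434
G0 X99.120 Y143.486
M3 S271
G1 X218.081 Y143.486 F2167
G1 X218.081 Y107.022
G1 X99.120 Y107.022
G1 X99.120 Y143.486
M5
G0 X0.000 Y0.000

viewBox `0 0 313.792 212.945` with mm width/height → 1 unit = 1 mm. Flip: y_m = 212.945 − y_svg.

**Shape 1** — `<polygon>` rectangle, stroke `#0000ff` → engrave (S271, F2167). Machine vertices: (86.977,100.434) → (145.410,100.434) → (145.410,4.989) → (86.977,4.989) → (86.977,100.434). Closed: final G1 returns to the first vertex.

**Shape 2** — `<path>` rectangle, stroke `#0000ff` → engrave (S271, F2167). Machine vertices: (99.120,143.486) → (218.081,143.486) → (218.081,107.022) → (99.120,107.022) → (99.120,143.486). Closed: final G1 returns to the first vertex.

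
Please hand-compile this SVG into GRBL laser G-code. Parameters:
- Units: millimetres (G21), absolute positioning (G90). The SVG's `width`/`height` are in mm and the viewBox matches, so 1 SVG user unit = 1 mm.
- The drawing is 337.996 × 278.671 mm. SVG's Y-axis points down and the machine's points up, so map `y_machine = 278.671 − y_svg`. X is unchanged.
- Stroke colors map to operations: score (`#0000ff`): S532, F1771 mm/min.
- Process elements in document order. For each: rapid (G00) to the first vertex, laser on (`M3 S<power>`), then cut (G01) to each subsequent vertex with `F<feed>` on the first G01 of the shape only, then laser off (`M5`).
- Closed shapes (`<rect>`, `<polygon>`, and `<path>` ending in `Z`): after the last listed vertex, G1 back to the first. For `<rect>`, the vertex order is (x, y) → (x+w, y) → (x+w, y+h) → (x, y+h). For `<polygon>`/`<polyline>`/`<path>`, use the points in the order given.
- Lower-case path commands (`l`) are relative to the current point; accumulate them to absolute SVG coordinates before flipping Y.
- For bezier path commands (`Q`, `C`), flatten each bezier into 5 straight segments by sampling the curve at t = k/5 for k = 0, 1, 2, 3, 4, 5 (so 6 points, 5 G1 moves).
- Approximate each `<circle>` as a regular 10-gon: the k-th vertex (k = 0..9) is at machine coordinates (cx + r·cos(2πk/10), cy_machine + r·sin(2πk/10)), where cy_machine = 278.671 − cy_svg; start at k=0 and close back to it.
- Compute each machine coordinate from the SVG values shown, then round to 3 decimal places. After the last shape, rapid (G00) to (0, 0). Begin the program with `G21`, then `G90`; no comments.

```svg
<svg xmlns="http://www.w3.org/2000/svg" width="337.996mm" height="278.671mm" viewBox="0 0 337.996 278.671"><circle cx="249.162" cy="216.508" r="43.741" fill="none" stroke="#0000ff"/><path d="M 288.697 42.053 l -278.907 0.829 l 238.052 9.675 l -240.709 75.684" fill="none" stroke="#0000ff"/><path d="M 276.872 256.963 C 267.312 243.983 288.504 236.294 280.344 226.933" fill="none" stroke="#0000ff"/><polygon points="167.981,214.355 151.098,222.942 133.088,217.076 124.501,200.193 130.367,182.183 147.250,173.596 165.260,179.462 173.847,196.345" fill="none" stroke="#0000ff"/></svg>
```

G21
G90
G00 X292.903 Y62.163
M3 S532
G01 X284.549 Y87.873 F1771
G01 X262.679 Y103.763
G01 X235.645 Y103.763
G01 X213.775 Y87.873
G01 X205.421 Y62.163
G01 X213.775 Y36.453
G01 X235.645 Y20.563
G01 X262.679 Y20.563
G01 X284.549 Y36.453
G01 X292.903 Y62.163
M5
G00 X288.697 Y236.618
M3 S532
G01 X9.790 Y235.789 F1771
G01 X247.842 Y226.114
G01 X7.133 Y150.430
M5
G00 X276.872 Y21.708
M3 S532
G01 X274.345 Y28.917 F1771
G01 X276.314 Y35.190
G01 X279.894 Y40.862
G01 X282.199 Y46.266
G01 X280.344 Y51.738
M5
G00 X167.981 Y64.316
M3 S532
G01 X151.098 Y55.729 F1771
G01 X133.088 Y61.595
G01 X124.501 Y78.478
G01 X130.367 Y96.488
G01 X147.250 Y105.075
G01 X165.260 Y99.209
G01 X173.847 Y82.326
G01 X167.981 Y64.316
M5
G00 X0.000 Y0.000

Since the viewBox matches the mm dimensions, user units are millimetres directly. The only transform is the Y-flip y_m = 278.671 − y_svg.

Shape 1 is a circle drawn with `<circle>`. Its stroke #0000ff means score at S532, F1771. After flipping Y the toolpath is (292.903,62.163) → (284.549,87.873) → (262.679,103.763) → (235.645,103.763) → (213.775,87.873) → (205.421,62.163) → (213.775,36.453) → (235.645,20.563) → (262.679,20.563) → (284.549,36.453) → (292.903,62.163), returning to the start.

Shape 2 is a open polyline drawn with `<path>`. Its stroke #0000ff means score at S532, F1771. After flipping Y the toolpath is (288.697,236.618) → (9.790,235.789) → (247.842,226.114) → (7.133,150.430).

Shape 3 is a cubic bezier drawn with `<path>`. Its stroke #0000ff means score at S532, F1771. After flipping Y the toolpath is (276.872,21.708) → (274.345,28.917) → (276.314,35.190) → (279.894,40.862) → (282.199,46.266) → (280.344,51.738).

Shape 4 is a regular polygon drawn with `<polygon>`. Its stroke #0000ff means score at S532, F1771. After flipping Y the toolpath is (167.981,64.316) → (151.098,55.729) → (133.088,61.595) → (124.501,78.478) → (130.367,96.488) → (147.250,105.075) → (165.260,99.209) → (173.847,82.326) → (167.981,64.316), returning to the start.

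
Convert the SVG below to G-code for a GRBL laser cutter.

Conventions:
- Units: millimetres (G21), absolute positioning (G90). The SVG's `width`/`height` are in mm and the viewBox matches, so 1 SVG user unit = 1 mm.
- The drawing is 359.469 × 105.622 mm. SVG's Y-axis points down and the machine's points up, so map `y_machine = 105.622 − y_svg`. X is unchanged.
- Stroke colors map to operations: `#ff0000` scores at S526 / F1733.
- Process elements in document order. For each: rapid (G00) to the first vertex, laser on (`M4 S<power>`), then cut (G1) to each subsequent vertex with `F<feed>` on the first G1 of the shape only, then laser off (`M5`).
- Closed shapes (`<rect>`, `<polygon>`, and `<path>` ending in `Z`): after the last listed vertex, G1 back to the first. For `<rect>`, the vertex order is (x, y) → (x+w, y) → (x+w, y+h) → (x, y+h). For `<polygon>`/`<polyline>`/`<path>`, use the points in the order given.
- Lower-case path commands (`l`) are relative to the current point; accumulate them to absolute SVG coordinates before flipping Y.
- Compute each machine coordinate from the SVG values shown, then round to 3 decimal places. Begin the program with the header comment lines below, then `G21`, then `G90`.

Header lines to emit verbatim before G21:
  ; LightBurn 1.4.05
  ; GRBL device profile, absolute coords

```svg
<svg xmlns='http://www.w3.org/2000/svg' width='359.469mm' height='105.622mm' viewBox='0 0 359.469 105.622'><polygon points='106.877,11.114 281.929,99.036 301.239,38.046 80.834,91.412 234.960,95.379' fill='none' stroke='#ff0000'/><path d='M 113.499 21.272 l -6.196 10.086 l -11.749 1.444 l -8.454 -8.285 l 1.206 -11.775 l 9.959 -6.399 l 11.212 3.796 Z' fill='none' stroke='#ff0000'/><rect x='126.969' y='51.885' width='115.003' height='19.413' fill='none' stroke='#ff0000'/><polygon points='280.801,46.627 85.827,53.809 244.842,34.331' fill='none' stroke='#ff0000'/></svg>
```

; LightBurn 1.4.05
; GRBL device profile, absolute coords
G21
G90
G00 X106.877 Y94.508
M4 S526
G1 X281.929 Y6.586 F1733
G1 X301.239 Y67.576
G1 X80.834 Y14.210
G1 X234.960 Y10.243
G1 X106.877 Y94.508
M5
G00 X113.499 Y84.350
M4 S526
G1 X107.303 Y74.264 F1733
G1 X95.554 Y72.820
G1 X87.100 Y81.105
G1 X88.306 Y92.880
G1 X98.265 Y99.279
G1 X109.477 Y95.483
G1 X113.499 Y84.350
M5
G00 X126.969 Y53.737
M4 S526
G1 X241.972 Y53.737 F1733
G1 X241.972 Y34.324
G1 X126.969 Y34.324
G1 X126.969 Y53.737
M5
G00 X280.801 Y58.995
M4 S526
G1 X85.827 Y51.813 F1733
G1 X244.842 Y71.291
G1 X280.801 Y58.995
M5

1 u = 1 mm; y_m = 105.622 − y.

[1] `<polygon>` closed polygon, #ff0000→score S526 F1733: (106.877,94.508) → (281.929,6.586) → (301.239,67.576) → (80.834,14.210) → (234.960,10.243) → (106.877,94.508) (closed)

[2] `<path>` regular polygon, #ff0000→score S526 F1733: (113.499,84.350) → (107.303,74.264) → (95.554,72.820) → (87.100,81.105) → (88.306,92.880) → (98.265,99.279) → (109.477,95.483) → (113.499,84.350) (closed)

[3] `<rect>` rectangle, #ff0000→score S526 F1733: (126.969,53.737) → (241.972,53.737) → (241.972,34.324) → (126.969,34.324) → (126.969,53.737) (closed)

[4] `<polygon>` closed polygon, #ff0000→score S526 F1733: (280.801,58.995) → (85.827,51.813) → (244.842,71.291) → (280.801,58.995) (closed)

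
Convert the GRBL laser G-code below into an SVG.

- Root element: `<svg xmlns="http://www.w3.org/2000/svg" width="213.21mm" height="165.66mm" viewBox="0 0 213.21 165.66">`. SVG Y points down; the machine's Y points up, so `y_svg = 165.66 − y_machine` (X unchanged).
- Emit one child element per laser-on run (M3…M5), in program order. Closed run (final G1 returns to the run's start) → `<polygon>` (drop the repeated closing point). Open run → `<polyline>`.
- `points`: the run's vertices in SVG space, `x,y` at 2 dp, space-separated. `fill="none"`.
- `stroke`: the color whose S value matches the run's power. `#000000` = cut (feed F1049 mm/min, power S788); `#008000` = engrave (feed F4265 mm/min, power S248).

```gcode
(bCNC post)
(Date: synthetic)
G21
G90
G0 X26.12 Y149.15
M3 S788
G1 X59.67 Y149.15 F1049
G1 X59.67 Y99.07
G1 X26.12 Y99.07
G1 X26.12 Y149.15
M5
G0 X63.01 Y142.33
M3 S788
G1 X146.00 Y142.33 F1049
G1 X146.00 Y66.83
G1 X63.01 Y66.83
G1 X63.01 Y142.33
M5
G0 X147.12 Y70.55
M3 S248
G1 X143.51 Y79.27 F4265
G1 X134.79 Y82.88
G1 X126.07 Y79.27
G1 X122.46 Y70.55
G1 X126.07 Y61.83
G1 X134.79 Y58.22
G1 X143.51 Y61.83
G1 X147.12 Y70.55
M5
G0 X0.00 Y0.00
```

y_svg = 165.66 − y_m.

[1] S788→`#000000` (cut); closed run; points: 26.12,16.51 59.67,16.51 59.67,66.59 26.12,66.59

[2] S788→`#000000` (cut); closed run; points: 63.01,23.33 146.00,23.33 146.00,98.83 63.01,98.83

[3] S248→`#008000` (engrave); closed run; points: 147.12,95.11 143.51,86.39 134.79,82.78 126.07,86.39 122.46,95.11 126.07,103.83 134.79,107.44 143.51,103.83

<svg xmlns="http://www.w3.org/2000/svg" width="213.21mm" height="165.66mm" viewBox="0 0 213.21 165.66">
  <polygon points="26.12,16.51 59.67,16.51 59.67,66.59 26.12,66.59" fill="none" stroke="#000000"/>
  <polygon points="63.01,23.33 146.00,23.33 146.00,98.83 63.01,98.83" fill="none" stroke="#000000"/>
  <polygon points="147.12,95.11 143.51,86.39 134.79,82.78 126.07,86.39 122.46,95.11 126.07,103.83 134.79,107.44 143.51,103.83" fill="none" stroke="#008000"/>
</svg>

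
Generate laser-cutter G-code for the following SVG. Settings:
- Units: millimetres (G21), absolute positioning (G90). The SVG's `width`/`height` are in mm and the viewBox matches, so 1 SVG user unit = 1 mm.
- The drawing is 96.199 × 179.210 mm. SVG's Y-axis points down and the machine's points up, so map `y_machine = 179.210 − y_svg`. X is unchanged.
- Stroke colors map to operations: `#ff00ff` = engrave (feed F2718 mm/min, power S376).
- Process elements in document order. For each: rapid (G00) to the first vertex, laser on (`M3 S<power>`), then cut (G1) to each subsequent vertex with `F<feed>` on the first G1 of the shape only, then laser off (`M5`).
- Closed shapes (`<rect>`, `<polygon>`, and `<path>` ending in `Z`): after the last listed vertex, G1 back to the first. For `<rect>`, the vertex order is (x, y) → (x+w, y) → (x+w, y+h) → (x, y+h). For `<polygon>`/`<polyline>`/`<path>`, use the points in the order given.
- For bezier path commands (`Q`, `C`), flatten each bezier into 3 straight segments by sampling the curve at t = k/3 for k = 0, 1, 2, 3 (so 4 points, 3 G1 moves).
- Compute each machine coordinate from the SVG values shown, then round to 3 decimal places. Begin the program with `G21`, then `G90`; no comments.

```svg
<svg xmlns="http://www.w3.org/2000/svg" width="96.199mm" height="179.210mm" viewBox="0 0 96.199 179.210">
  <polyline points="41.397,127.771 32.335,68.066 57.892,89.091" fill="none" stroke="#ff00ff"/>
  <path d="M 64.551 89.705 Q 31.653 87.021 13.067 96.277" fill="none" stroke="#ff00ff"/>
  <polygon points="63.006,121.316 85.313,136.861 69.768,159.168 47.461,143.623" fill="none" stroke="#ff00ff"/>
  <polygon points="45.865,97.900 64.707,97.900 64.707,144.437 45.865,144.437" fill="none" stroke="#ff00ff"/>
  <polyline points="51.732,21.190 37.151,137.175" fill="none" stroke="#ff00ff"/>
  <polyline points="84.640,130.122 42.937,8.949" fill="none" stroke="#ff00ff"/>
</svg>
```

viewBox `0 0 96.199 179.210` with mm width/height → 1 unit = 1 mm. Flip: y_m = 179.210 − y_svg.

**Shape 1** — `<polyline>` open polyline, stroke `#ff00ff` → engrave (S376, F2718). Machine vertices: (41.397,51.439) → (32.335,111.144) → (57.892,90.119). Open path.

**Shape 2** — `<path>` quadratic bezier, stroke `#ff00ff` → engrave (S376, F2718). Control points (SVG): P0=(64.551,89.705), P1=(31.653,87.021), P2=(13.067,96.277); sampled at t=k/3. Machine vertices: (64.551,89.505) → (44.209,89.968) → (27.048,87.777) → (13.067,82.933). Open path.

**Shape 3** — `<polygon>` regular polygon, stroke `#ff00ff` → engrave (S376, F2718). Machine vertices: (63.006,57.894) → (85.313,42.349) → (69.768,20.042) → (47.461,35.587) → (63.006,57.894). Closed: final G1 returns to the first vertex.

**Shape 4** — `<polygon>` rectangle, stroke `#ff00ff` → engrave (S376, F2718). Machine vertices: (45.865,81.310) → (64.707,81.310) → (64.707,34.773) → (45.865,34.773) → (45.865,81.310). Closed: final G1 returns to the first vertex.

**Shape 5** — `<polyline>` line segment, stroke `#ff00ff` → engrave (S376, F2718). Machine vertices: (51.732,158.020) → (37.151,42.035). Open path.

**Shape 6** — `<polyline>` line segment, stroke `#ff00ff` → engrave (S376, F2718). Machine vertices: (84.640,49.088) → (42.937,170.261). Open path.

G21
G90
G00 X41.397 Y51.439
M3 S376
G1 X32.335 Y111.144 F2718
G1 X57.892 Y90.119
M5
G00 X64.551 Y89.505
M3 S376
G1 X44.209 Y89.968 F2718
G1 X27.048 Y87.777
G1 X13.067 Y82.933
M5
G00 X63.006 Y57.894
M3 S376
G1 X85.313 Y42.349 F2718
G1 X69.768 Y20.042
G1 X47.461 Y35.587
G1 X63.006 Y57.894
M5
G00 X45.865 Y81.310
M3 S376
G1 X64.707 Y81.310 F2718
G1 X64.707 Y34.773
G1 X45.865 Y34.773
G1 X45.865 Y81.310
M5
G00 X51.732 Y158.020
M3 S376
G1 X37.151 Y42.035 F2718
M5
G00 X84.640 Y49.088
M3 S376
G1 X42.937 Y170.261 F2718
M5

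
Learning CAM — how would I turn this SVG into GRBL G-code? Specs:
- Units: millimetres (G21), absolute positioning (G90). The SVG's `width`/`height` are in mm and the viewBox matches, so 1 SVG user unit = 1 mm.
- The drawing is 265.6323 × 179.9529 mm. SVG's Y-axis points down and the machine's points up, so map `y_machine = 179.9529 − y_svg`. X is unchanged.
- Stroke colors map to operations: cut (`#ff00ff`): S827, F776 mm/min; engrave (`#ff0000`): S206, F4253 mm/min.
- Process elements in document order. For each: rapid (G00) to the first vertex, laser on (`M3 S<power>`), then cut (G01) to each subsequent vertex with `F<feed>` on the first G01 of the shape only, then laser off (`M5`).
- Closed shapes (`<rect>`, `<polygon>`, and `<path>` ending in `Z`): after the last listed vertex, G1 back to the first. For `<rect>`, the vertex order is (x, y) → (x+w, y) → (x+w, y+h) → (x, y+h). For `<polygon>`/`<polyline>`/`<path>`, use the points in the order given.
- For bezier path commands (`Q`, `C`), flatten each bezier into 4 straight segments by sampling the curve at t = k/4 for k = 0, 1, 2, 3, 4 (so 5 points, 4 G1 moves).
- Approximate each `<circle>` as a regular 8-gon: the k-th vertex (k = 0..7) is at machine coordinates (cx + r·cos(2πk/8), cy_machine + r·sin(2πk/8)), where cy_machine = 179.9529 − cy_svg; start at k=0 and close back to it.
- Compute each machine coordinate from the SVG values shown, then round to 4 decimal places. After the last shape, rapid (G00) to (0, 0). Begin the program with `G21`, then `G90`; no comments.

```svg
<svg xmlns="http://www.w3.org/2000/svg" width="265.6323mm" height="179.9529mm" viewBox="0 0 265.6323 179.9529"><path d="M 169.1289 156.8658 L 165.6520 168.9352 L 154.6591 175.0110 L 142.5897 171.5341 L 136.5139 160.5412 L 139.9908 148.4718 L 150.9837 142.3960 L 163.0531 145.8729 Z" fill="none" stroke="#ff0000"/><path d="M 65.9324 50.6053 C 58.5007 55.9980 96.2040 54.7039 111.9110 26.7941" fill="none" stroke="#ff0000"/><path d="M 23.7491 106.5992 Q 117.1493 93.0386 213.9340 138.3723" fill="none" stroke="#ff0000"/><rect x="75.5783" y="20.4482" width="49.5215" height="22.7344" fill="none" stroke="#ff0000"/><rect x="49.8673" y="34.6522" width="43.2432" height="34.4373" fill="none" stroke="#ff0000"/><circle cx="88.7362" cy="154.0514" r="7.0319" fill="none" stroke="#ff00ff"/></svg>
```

Since the viewBox matches the mm dimensions, user units are millimetres directly. The only transform is the Y-flip y_m = 179.9529 − y_svg.

Shape 1 is a regular polygon drawn with `<path>`. Its stroke #ff0000 means engrave at S206, F4253. After flipping Y the toolpath is (169.1289,23.0871) → (165.6520,11.0177) → (154.6591,4.9419) → (142.5897,8.4188) → (136.5139,19.4117) → (139.9908,31.4811) → (150.9837,37.5569) → (163.0531,34.0800) → (169.1289,23.0871), returning to the start.

Shape 2 is a cubic bezier drawn with `<path>`. Its stroke #ff0000 means engrave at S206, F4253. After flipping Y the toolpath is (65.9324,129.3476) → (67.7725,126.8682) → (80.2447,128.7648) → (97.0554,136.9055) → (111.9110,153.1588).

Shape 3 is a quadratic bezier drawn with `<path>`. Its stroke #ff0000 means engrave at S206, F4253. After flipping Y the toolpath is (23.7491,73.3537) → (70.6607,76.4531) → (117.9954,72.1907) → (165.7532,60.5666) → (213.9340,41.5806).

Shape 4 is a rectangle drawn with `<rect>`. Its stroke #ff0000 means engrave at S206, F4253. After flipping Y the toolpath is (75.5783,159.5047) → (125.0998,159.5047) → (125.0998,136.7703) → (75.5783,136.7703) → (75.5783,159.5047), returning to the start.

Shape 5 is a rectangle drawn with `<rect>`. Its stroke #ff0000 means engrave at S206, F4253. After flipping Y the toolpath is (49.8673,145.3007) → (93.1105,145.3007) → (93.1105,110.8634) → (49.8673,110.8634) → (49.8673,145.3007), returning to the start.

Shape 6 is a circle drawn with `<circle>`. Its stroke #ff00ff means cut at S827, F776. After flipping Y the toolpath is (95.7681,25.9015) → (93.7085,30.8738) → (88.7362,32.9334) → (83.7639,30.8738) → (81.7043,25.9015) → (83.7639,20.9292) → (88.7362,18.8696) → (93.7085,20.9292) → (95.7681,25.9015), returning to the start.

G21
G90
G00 X169.1289 Y23.0871
M3 S206
G01 X165.6520 Y11.0177 F4253
G01 X154.6591 Y4.9419
G01 X142.5897 Y8.4188
G01 X136.5139 Y19.4117
G01 X139.9908 Y31.4811
G01 X150.9837 Y37.5569
G01 X163.0531 Y34.0800
G01 X169.1289 Y23.0871
M5
G00 X65.9324 Y129.3476
M3 S206
G01 X67.7725 Y126.8682 F4253
G01 X80.2447 Y128.7648
G01 X97.0554 Y136.9055
G01 X111.9110 Y153.1588
M5
G00 X23.7491 Y73.3537
M3 S206
G01 X70.6607 Y76.4531 F4253
G01 X117.9954 Y72.1907
G01 X165.7532 Y60.5666
G01 X213.9340 Y41.5806
M5
G00 X75.5783 Y159.5047
M3 S206
G01 X125.0998 Y159.5047 F4253
G01 X125.0998 Y136.7703
G01 X75.5783 Y136.7703
G01 X75.5783 Y159.5047
M5
G00 X49.8673 Y145.3007
M3 S206
G01 X93.1105 Y145.3007 F4253
G01 X93.1105 Y110.8634
G01 X49.8673 Y110.8634
G01 X49.8673 Y145.3007
M5
G00 X95.7681 Y25.9015
M3 S827
G01 X93.7085 Y30.8738 F776
G01 X88.7362 Y32.9334
G01 X83.7639 Y30.8738
G01 X81.7043 Y25.9015
G01 X83.7639 Y20.9292
G01 X88.7362 Y18.8696
G01 X93.7085 Y20.9292
G01 X95.7681 Y25.9015
M5
G00 X0.0000 Y0.0000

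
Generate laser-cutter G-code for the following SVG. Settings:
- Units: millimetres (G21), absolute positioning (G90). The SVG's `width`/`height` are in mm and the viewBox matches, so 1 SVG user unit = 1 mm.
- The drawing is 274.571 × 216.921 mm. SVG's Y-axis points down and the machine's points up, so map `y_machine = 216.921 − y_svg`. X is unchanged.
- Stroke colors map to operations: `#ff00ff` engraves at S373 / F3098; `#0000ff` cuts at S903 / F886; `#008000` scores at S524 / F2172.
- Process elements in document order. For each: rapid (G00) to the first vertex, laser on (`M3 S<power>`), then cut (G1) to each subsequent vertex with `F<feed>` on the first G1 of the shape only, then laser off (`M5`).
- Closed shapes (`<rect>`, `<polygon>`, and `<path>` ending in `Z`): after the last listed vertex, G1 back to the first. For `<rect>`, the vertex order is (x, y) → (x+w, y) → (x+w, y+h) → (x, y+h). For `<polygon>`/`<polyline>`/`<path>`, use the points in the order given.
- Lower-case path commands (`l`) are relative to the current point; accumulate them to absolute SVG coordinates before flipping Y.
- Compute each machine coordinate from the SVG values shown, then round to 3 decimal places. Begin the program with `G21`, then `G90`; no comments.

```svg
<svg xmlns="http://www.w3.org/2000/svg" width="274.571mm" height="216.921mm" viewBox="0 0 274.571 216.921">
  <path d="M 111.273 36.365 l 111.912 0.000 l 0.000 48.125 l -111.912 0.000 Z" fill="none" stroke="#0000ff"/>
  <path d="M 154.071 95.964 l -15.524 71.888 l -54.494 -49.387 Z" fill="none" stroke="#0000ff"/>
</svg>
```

viewBox `0 0 274.571 216.921` with mm width/height → 1 unit = 1 mm. Flip: y_m = 216.921 − y_svg.

**Shape 1** — `<path>` rectangle, stroke `#0000ff` → cut (S903, F886). Machine vertices: (111.273,180.556) → (223.185,180.556) → (223.185,132.431) → (111.273,132.431) → (111.273,180.556). Closed: final G1 returns to the first vertex.

**Shape 2** — `<path>` regular polygon, stroke `#0000ff` → cut (S903, F886). Machine vertices: (154.071,120.957) → (138.547,49.069) → (84.053,98.456) → (154.071,120.957). Closed: final G1 returns to the first vertex.

G21
G90
G00 X111.273 Y180.556
M3 S903
G1 X223.185 Y180.556 F886
G1 X223.185 Y132.431
G1 X111.273 Y132.431
G1 X111.273 Y180.556
M5
G00 X154.071 Y120.957
M3 S903
G1 X138.547 Y49.069 F886
G1 X84.053 Y98.456
G1 X154.071 Y120.957
M5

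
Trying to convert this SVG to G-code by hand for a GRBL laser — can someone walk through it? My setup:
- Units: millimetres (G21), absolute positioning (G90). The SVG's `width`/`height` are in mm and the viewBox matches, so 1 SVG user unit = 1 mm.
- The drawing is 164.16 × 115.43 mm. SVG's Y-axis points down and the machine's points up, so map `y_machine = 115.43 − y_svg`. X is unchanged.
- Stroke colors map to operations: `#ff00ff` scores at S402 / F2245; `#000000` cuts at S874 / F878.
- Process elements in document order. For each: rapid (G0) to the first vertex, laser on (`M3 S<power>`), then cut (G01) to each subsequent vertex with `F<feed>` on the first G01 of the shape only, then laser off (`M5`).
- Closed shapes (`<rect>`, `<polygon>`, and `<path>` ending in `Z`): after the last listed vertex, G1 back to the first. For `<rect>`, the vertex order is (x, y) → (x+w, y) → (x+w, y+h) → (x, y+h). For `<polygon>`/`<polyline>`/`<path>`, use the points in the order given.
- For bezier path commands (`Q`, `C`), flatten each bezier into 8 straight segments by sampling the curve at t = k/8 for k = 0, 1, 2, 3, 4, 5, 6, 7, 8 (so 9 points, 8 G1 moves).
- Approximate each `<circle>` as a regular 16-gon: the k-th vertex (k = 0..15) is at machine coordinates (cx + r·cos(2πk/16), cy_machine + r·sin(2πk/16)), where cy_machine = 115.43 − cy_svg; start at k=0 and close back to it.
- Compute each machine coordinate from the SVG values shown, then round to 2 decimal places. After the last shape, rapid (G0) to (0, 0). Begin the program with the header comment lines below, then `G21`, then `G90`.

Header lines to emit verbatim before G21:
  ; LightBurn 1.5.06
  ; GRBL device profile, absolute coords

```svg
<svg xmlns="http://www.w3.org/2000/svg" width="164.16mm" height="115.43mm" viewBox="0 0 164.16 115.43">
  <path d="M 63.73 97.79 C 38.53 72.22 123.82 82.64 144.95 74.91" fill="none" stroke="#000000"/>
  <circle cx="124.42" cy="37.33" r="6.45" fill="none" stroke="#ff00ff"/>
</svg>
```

; LightBurn 1.5.06
; GRBL device profile, absolute coords
G21
G90
G0 X63.73 Y17.64
M3 S874
G01 X59.12 Y25.65 F878
G01 X62.82 Y30.92
G01 X72.78 Y34.08
G01 X86.97 Y35.77
G01 X103.32 Y36.63
G01 X119.80 Y37.28
G01 X134.36 Y38.37
G01 X144.95 Y40.52
M5
G0 X130.87 Y78.10
M3 S402
G01 X130.38 Y80.57 F2245
G01 X128.98 Y82.66
G01 X126.89 Y84.06
G01 X124.42 Y84.55
G01 X121.95 Y84.06
G01 X119.86 Y82.66
G01 X118.46 Y80.57
G01 X117.97 Y78.10
G01 X118.46 Y75.63
G01 X119.86 Y73.54
G01 X121.95 Y72.14
G01 X124.42 Y71.65
G01 X126.89 Y72.14
G01 X128.98 Y73.54
G01 X130.38 Y75.63
G01 X130.87 Y78.10
M5
G0 X0.00 Y0.00

1 u = 1 mm; y_m = 115.43 − y.

[1] `<path>` cubic bezier, #000000→cut S874 F878: (63.73,17.64) → (59.12,25.65) → (62.82,30.92) → (72.78,34.08) → (86.97,35.77) → (103.32,36.63) → (119.80,37.28) → (134.36,38.37) → (144.95,40.52)

[2] `<circle>` circle, #ff00ff→score S402 F2245: (130.87,78.10) → (130.38,80.57) → (128.98,82.66) → (126.89,84.06) → (124.42,84.55) → (121.95,84.06) → (119.86,82.66) → (118.46,80.57) → (117.97,78.10) → (118.46,75.63) → (119.86,73.54) → (121.95,72.14) → (124.42,71.65) → (126.89,72.14) → (128.98,73.54) → (130.38,75.63) → (130.87,78.10) (closed)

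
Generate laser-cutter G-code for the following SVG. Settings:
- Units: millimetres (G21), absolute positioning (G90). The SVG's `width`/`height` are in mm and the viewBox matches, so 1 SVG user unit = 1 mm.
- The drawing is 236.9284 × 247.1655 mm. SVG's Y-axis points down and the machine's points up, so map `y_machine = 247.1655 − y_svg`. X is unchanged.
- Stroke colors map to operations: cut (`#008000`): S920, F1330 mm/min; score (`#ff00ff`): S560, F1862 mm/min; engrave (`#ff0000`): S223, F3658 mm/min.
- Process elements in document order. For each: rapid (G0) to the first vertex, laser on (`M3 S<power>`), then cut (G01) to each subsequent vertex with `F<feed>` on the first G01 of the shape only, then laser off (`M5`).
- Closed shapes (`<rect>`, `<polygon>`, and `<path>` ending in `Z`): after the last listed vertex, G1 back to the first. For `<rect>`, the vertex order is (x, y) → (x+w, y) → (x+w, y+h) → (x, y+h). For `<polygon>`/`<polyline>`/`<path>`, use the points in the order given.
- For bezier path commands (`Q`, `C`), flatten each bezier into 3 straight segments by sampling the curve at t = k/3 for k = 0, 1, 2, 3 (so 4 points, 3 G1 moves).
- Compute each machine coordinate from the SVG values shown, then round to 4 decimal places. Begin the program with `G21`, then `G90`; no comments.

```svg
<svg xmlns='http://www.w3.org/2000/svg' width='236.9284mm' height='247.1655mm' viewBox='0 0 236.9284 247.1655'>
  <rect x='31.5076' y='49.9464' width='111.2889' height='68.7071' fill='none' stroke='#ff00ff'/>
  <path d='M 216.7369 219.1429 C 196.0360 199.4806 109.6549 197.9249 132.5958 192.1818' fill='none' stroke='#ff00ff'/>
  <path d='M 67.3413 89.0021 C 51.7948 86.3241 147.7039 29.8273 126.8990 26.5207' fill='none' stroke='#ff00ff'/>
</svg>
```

viewBox `0 0 236.9284 247.1655` with mm width/height → 1 unit = 1 mm. Flip: y_m = 247.1655 − y_svg.

**Shape 1** — `<rect>` rectangle, stroke `#ff00ff` → score (S560, F1862). Machine vertices: (31.5076,197.2191) → (142.7965,197.2191) → (142.7965,128.5120) → (31.5076,128.5120) → (31.5076,197.2191). Closed: final G1 returns to the first vertex.

**Shape 2** — `<path>` cubic bezier, stroke `#ff00ff` → score (S560, F1862). Control points (SVG): P0=(216.7369,219.1429), P1=(196.0360,199.4806), P2=(109.6549,197.9249), P3=(132.5958,192.1818); sampled at t=k/3. Machine vertices: (216.7369,28.0226) → (180.6242,42.4751) → (139.6140,49.8107) → (132.5958,54.9837). Open path.

**Shape 3** — `<path>` cubic bezier, stroke `#ff00ff` → score (S560, F1862). Control points (SVG): P0=(67.3413,89.0021), P1=(51.7948,86.3241), P2=(147.7039,29.8273), P3=(126.8990,26.5207); sampled at t=k/3. Machine vertices: (67.3413,158.1634) → (80.4959,174.8177) → (117.2500,203.5714) → (126.8990,220.6448). Open path.

G21
G90
G0 X31.5076 Y197.2191
M3 S560
G01 X142.7965 Y197.2191 F1862
G01 X142.7965 Y128.5120
G01 X31.5076 Y128.5120
G01 X31.5076 Y197.2191
M5
G0 X216.7369 Y28.0226
M3 S560
G01 X180.6242 Y42.4751 F1862
G01 X139.6140 Y49.8107
G01 X132.5958 Y54.9837
M5
G0 X67.3413 Y158.1634
M3 S560
G01 X80.4959 Y174.8177 F1862
G01 X117.2500 Y203.5714
G01 X126.8990 Y220.6448
M5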